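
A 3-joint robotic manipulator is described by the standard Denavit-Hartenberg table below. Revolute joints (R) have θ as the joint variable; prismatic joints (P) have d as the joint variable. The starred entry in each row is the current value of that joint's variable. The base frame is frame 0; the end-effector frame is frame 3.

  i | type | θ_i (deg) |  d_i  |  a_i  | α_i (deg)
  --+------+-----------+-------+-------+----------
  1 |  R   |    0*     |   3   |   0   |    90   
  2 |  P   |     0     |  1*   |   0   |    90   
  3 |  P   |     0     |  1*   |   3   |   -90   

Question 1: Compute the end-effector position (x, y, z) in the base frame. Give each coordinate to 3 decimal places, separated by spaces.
after link 1: o_1 = (0.0000, 0.0000, 3.0000)
after link 2: o_2 = (0.0000, -1.0000, 3.0000)
after link 3: o_3 = (3.0000, -1.0000, 2.0000)

3.000 -1.000 2.000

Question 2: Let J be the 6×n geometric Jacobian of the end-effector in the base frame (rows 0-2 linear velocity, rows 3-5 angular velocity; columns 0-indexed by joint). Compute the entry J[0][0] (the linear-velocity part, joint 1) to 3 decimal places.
axis z_0 = ẑ; lever o_n−o_0 = (3.0000,-1.0000,2.0000)
cross product → J_v[:, 0] = (1.0000,3.0000,-0.0000)
J_ω[:, 0] = z_0
entry J[0][0] = 1.0000

1.000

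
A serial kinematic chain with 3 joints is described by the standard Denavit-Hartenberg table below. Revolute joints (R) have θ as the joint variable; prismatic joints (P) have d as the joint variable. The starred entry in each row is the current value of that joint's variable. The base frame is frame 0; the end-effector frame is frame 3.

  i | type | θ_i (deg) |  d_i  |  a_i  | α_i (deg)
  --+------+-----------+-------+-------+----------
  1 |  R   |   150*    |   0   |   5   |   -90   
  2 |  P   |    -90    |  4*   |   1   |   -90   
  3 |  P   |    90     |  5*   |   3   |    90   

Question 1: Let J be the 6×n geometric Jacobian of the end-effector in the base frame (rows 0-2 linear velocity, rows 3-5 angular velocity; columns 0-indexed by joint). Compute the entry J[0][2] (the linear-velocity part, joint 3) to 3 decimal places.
-0.866

prismatic axis z_2 = (-0.8660,0.5000,-0.0000)
J_v[:, 2] = z_2; J_ω[:, 2] = (0,0,0)
entry J[0][2] = -0.8660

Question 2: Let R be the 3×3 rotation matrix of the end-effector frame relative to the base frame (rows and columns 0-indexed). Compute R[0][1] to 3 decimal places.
-0.866

End-effector y-axis (col 1 of R) = (-0.8660,0.5000,-0.0000)
R[0][1] = -0.8660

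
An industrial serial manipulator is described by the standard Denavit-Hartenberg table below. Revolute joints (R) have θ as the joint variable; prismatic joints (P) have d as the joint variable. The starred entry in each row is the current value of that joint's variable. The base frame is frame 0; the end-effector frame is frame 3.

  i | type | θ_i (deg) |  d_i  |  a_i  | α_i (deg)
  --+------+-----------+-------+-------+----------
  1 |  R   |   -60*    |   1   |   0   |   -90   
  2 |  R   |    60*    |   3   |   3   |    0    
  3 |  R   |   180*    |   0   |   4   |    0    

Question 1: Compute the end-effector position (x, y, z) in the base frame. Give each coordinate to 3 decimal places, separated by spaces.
after link 1: o_1 = (0.0000, 0.0000, 1.0000)
after link 2: o_2 = (3.3481, 0.2010, -1.5981)
after link 3: o_3 = (2.3481, 1.9330, 1.8660)

2.348 1.933 1.866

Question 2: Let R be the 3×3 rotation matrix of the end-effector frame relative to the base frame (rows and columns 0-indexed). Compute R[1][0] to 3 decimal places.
End-effector x-axis (col 0 of R) = (-0.2500,0.4330,0.8660)
R[1][0] = 0.4330

0.433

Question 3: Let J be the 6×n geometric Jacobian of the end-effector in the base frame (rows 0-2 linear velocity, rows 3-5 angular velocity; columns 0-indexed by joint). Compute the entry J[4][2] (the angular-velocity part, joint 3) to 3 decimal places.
axis z_2 = (0.8660,0.5000,0.0000); lever o_n−o_2 = (-1.0000,1.7321,3.4641)
cross product → J_v[:, 2] = (1.7321,-3.0000,2.0000)
J_ω[:, 2] = z_2
entry J[4][2] = 0.5000

0.500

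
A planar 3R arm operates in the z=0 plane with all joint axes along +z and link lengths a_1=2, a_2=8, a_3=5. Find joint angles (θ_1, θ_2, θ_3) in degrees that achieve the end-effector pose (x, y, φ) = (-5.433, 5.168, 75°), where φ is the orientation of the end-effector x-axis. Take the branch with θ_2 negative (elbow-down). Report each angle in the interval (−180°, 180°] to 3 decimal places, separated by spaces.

wrist centre = target − a_3·(cos φ, sin φ) = (-6.7271, 0.3384)
cos θ_2 = (45.3683−2²−8²)/(2·2·8) = -0.7072; θ_2 = -135.0108° (elbow-down)
β = atan2(0.3384,-6.7271) = 177.1205°; ψ = atan2(-5.6558,-3.6579) = -122.8931°
θ_1 = β − ψ = 300.0136°
θ_3 = φ − θ_1 − θ_2 = -90.0027° (wrapped to (-180°,180°])

-59.986 -135.011 -90.003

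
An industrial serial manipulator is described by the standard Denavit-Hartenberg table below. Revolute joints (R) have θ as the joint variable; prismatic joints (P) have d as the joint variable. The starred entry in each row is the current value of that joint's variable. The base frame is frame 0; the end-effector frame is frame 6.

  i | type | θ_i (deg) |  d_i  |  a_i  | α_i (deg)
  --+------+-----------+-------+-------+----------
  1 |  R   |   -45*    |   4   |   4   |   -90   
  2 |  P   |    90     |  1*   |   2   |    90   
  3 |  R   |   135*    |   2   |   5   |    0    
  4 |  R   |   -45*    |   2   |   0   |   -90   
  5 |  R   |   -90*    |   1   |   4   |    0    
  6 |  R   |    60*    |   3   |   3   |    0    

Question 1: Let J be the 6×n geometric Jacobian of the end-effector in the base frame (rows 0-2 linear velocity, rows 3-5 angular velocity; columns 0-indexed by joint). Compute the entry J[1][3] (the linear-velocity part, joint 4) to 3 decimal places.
axis z_3 = (0.7071,-0.7071,0.0000); lever o_n−o_3 = (7.1404,-3.4662,4.0000)
cross product → J_v[:, 3] = (-2.8284,-2.8284,2.5981)
J_ω[:, 3] = z_3
entry J[1][3] = -2.8284

-2.828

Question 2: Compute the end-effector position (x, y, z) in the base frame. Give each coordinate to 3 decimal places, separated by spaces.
14.590 -4.502 9.536

after link 1: o_1 = (2.8284, -2.8284, 4.0000)
after link 2: o_2 = (3.5355, -2.1213, 2.0000)
after link 3: o_3 = (7.4497, -1.0355, 5.5355)
after link 4: o_4 = (8.8640, -2.4497, 5.5355)
after link 5: o_5 = (11.6924, -5.2782, 6.5355)
after link 6: o_6 = (14.5902, -4.5017, 9.5355)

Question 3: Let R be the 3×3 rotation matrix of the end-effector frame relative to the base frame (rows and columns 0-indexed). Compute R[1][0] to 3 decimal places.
End-effector x-axis (col 0 of R) = (0.9659,0.2588,0.0000)
R[1][0] = 0.2588

0.259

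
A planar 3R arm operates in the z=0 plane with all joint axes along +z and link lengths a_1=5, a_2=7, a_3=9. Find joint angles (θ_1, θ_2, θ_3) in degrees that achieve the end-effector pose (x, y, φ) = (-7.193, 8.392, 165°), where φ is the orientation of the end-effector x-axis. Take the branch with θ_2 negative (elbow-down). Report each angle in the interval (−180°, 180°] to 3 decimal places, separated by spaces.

wrist centre = target − a_3·(cos φ, sin φ) = (1.5003, 6.0626)
cos θ_2 = (39.0065−5²−7²)/(2·5·7) = -0.4999; θ_2 = -119.9939° (elbow-down)
β = atan2(6.0626,1.5003) = 76.1001°; ψ = atan2(-6.0626,1.5006) = -76.0972°
θ_1 = β − ψ = 152.1973°
θ_3 = φ − θ_1 − θ_2 = 132.7966° (wrapped to (-180°,180°])

152.197 -119.994 132.797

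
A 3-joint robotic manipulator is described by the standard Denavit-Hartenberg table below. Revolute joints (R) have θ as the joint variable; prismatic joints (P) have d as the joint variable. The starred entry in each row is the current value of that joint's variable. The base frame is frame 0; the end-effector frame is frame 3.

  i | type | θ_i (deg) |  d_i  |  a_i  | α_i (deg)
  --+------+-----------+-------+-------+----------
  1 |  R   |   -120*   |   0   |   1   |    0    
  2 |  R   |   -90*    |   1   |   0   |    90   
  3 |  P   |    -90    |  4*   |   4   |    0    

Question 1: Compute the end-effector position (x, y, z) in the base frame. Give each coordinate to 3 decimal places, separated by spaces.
1.500 2.598 -3.000

after link 1: o_1 = (-0.5000, -0.8660, 0.0000)
after link 2: o_2 = (-0.5000, -0.8660, 1.0000)
after link 3: o_3 = (1.5000, 2.5981, -3.0000)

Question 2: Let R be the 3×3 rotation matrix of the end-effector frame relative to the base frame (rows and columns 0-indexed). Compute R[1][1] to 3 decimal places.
0.500

End-effector y-axis (col 1 of R) = (-0.8660,0.5000,0.0000)
R[1][1] = 0.5000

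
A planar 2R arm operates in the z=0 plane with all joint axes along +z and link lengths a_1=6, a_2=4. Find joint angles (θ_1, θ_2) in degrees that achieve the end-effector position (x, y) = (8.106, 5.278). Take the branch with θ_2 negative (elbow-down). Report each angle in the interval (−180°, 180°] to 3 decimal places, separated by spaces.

45.006 -30.011

cos θ_2 = (93.5645−6²−4²)/(2·6·4) = 0.8659; θ_2 = -30.0112° (elbow-down)
β = atan2(5.2780,8.1060) = 33.0691°; ψ = atan2(-2.0007,9.4637) = -11.9369°
θ_1 = β − ψ = 45.0059°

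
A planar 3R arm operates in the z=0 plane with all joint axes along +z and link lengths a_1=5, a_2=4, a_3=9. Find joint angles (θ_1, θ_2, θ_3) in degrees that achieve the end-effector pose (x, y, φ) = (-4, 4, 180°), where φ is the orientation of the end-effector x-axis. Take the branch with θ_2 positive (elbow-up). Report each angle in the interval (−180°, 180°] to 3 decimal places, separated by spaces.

wrist centre = target − a_3·(cos φ, sin φ) = (5.0000, 4.0000)
cos θ_2 = (41.0000−5²−4²)/(2·5·4) = -0.0000; θ_2 = 90.0000° (elbow-up)
β = atan2(4.0000,5.0000) = 38.6598°; ψ = atan2(4.0000,5.0000) = 38.6598°
θ_1 = β − ψ = -0.0000°
θ_3 = φ − θ_1 − θ_2 = 90.0000° (wrapped to (-180°,180°])

0.000 90.000 90.000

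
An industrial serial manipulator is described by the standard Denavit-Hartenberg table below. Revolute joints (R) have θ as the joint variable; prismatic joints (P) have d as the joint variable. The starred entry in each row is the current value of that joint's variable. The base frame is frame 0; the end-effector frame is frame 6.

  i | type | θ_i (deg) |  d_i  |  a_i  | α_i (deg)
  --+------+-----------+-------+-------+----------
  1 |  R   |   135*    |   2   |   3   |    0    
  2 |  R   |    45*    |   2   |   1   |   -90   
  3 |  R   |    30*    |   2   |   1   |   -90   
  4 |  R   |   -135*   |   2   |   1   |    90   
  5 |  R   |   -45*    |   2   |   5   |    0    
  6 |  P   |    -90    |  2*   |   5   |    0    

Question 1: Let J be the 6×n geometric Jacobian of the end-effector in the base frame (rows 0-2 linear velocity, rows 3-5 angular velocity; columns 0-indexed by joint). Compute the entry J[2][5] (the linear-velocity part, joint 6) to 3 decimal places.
0.354

prismatic axis z_5 = (0.6124,0.7071,0.3536)
J_v[:, 5] = z_5; J_ω[:, 5] = (0,0,0)
entry J[2][5] = 0.3536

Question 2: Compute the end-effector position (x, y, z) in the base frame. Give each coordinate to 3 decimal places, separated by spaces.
-3.461 2.243 9.659

after link 1: o_1 = (-2.1213, 2.1213, 2.0000)
after link 2: o_2 = (-3.1213, 2.1213, 4.0000)
after link 3: o_3 = (-3.9873, 0.1213, 3.5000)
after link 4: o_4 = (-2.3750, -0.5858, 2.1215)
after link 5: o_5 = (-0.7529, -1.6716, 7.1405)
after link 6: o_6 = (-3.4610, 2.2426, 9.6594)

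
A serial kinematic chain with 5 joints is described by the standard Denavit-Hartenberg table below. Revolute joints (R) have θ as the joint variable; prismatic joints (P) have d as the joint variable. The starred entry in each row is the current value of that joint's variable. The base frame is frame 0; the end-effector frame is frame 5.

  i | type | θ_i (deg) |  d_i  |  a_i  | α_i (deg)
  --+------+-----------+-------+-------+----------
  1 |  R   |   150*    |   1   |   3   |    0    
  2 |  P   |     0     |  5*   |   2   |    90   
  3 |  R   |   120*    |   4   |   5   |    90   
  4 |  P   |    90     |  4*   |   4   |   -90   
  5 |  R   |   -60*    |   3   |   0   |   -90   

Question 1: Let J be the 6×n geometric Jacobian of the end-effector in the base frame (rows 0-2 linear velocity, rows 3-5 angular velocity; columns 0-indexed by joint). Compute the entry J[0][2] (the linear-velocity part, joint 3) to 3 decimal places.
axis z_2 = (0.5000,0.8660,0.0000); lever o_n−o_2 = (1.8660,8.1603,3.7321)
cross product → J_v[:, 2] = (3.2321,-1.8660,2.4641)
J_ω[:, 2] = z_2
entry J[0][2] = 3.2321

3.232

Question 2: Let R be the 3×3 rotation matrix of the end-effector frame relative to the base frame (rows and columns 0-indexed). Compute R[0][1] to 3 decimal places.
0.433

End-effector y-axis (col 1 of R) = (0.4330,-0.2500,0.8660)
R[0][1] = 0.4330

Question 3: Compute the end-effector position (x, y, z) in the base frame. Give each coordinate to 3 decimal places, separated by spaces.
after link 1: o_1 = (-2.5981, 1.5000, 1.0000)
after link 2: o_2 = (-4.3301, 2.5000, 6.0000)
after link 3: o_3 = (-0.1651, 4.7141, 10.3301)
after link 4: o_4 = (-1.1651, 9.9103, 12.3301)
after link 5: o_5 = (-2.4641, 10.6603, 9.7321)

-2.464 10.660 9.732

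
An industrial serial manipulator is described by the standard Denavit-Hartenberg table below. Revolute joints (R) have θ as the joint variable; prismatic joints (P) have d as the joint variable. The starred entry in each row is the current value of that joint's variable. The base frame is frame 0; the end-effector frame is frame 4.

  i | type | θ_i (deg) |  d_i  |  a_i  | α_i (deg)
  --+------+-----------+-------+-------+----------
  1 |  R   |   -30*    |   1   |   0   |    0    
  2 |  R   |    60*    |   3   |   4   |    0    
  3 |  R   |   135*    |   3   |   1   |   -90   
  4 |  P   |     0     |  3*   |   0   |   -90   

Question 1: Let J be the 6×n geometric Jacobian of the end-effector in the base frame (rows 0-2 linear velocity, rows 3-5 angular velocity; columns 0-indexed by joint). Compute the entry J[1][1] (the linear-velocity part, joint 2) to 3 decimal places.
1.722

axis z_1 = (0.0000,0.0000,1.0000); lever o_n−o_1 = (1.7217,-0.6390,6.0000)
cross product → J_v[:, 1] = (0.6390,1.7217,-0.0000)
J_ω[:, 1] = z_1
entry J[1][1] = 1.7217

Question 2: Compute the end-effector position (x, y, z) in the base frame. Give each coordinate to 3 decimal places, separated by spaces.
after link 1: o_1 = (0.0000, 0.0000, 1.0000)
after link 2: o_2 = (3.4641, 2.0000, 4.0000)
after link 3: o_3 = (2.4982, 2.2588, 7.0000)
after link 4: o_4 = (1.7217, -0.6390, 7.0000)

1.722 -0.639 7.000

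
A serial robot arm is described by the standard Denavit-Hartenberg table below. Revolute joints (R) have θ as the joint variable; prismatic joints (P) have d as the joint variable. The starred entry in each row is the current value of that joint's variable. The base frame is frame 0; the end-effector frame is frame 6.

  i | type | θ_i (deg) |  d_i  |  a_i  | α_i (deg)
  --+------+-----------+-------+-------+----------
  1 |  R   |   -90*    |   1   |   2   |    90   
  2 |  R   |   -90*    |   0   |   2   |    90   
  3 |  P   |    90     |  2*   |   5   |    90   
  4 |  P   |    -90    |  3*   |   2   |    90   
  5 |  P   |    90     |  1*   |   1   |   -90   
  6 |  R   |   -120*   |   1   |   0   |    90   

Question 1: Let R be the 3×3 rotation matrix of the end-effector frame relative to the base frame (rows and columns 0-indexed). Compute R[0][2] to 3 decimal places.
End-effector z-axis (col 2 of R) = (-0.5000,0.0000,0.8660)
R[0][2] = -0.5000

-0.500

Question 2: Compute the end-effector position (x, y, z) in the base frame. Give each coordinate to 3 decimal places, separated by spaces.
after link 1: o_1 = (0.0000, -2.0000, 1.0000)
after link 2: o_2 = (0.0000, -2.0000, -1.0000)
after link 3: o_3 = (-5.0000, -0.0000, -1.0000)
after link 4: o_4 = (-5.0000, -2.0000, -4.0000)
after link 5: o_5 = (-4.0000, -2.0000, -5.0000)
after link 6: o_6 = (-4.0000, -1.0000, -5.0000)

-4.000 -1.000 -5.000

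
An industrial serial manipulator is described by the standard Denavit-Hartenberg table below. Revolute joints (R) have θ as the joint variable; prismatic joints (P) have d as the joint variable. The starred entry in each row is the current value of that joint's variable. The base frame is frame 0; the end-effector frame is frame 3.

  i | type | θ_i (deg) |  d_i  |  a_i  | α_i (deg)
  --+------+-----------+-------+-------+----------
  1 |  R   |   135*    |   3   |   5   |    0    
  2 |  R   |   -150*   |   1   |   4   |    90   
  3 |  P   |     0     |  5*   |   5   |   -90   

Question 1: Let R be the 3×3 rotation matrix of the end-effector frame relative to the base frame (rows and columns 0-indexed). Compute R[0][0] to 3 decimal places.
End-effector x-axis (col 0 of R) = (0.9659,-0.2588,0.0000)
R[0][0] = 0.9659

0.966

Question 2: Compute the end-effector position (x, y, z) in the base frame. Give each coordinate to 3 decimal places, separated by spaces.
3.864 -3.623 4.000

after link 1: o_1 = (-3.5355, 3.5355, 3.0000)
after link 2: o_2 = (0.3282, 2.5003, 4.0000)
after link 3: o_3 = (3.8637, -3.6235, 4.0000)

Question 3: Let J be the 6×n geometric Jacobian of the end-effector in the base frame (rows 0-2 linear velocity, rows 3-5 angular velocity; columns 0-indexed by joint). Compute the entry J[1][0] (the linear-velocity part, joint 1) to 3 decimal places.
3.864

axis z_0 = ẑ; lever o_n−o_0 = (3.8637,-3.6235,4.0000)
cross product → J_v[:, 0] = (3.6235,3.8637,-0.0000)
J_ω[:, 0] = z_0
entry J[1][0] = 3.8637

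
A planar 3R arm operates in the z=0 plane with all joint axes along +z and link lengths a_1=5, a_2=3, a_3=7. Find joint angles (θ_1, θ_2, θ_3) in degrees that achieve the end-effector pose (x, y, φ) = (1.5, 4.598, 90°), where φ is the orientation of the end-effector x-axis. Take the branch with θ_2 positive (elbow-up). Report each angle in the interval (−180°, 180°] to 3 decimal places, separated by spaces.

-90.002 149.999 30.003

wrist centre = target − a_3·(cos φ, sin φ) = (1.5000, -2.4020)
cos θ_2 = (8.0196−5²−3²)/(2·5·3) = -0.8660; θ_2 = 149.9986° (elbow-up)
β = atan2(-2.4020,1.5000) = -58.0161°; ψ = atan2(1.5001,2.4020) = 31.9854°
θ_1 = β − ψ = -90.0015°
θ_3 = φ − θ_1 − θ_2 = 30.0029° (wrapped to (-180°,180°])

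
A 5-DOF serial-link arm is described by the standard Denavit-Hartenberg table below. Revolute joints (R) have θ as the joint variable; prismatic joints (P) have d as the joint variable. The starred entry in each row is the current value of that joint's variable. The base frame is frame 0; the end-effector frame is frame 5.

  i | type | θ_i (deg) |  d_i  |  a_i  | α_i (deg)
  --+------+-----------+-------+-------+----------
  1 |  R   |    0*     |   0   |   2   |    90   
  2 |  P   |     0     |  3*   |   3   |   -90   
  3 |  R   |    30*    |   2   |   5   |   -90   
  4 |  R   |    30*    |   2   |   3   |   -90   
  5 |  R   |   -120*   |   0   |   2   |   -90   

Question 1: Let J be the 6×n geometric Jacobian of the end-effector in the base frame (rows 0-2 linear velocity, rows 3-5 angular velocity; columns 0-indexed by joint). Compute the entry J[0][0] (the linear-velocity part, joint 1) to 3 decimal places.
-3.598

axis z_0 = ẑ; lever o_n−o_0 = (8.9641,3.5981,1.0000)
cross product → J_v[:, 0] = (-3.5981,8.9641,0.0000)
J_ω[:, 0] = z_0
entry J[0][0] = -3.5981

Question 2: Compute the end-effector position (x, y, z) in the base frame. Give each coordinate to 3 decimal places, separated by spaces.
after link 1: o_1 = (2.0000, 0.0000, 0.0000)
after link 2: o_2 = (5.0000, -3.0000, 0.0000)
after link 3: o_3 = (9.3301, -0.5000, 2.0000)
after link 4: o_4 = (10.5801, 2.5311, 0.5000)
after link 5: o_5 = (8.9641, 3.5981, 1.0000)

8.964 3.598 1.000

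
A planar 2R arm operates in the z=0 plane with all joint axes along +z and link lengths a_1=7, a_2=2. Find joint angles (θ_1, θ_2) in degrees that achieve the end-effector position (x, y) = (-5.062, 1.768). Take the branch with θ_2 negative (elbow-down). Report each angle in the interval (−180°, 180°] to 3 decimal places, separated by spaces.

171.494 -150.007

cos θ_2 = (28.7497−7²−2²)/(2·7·2) = -0.8661; θ_2 = -150.0066° (elbow-down)
β = atan2(1.7680,-5.0620) = 160.7473°; ψ = atan2(-0.9998,5.2678) = -10.7465°
θ_1 = β − ψ = 171.4938°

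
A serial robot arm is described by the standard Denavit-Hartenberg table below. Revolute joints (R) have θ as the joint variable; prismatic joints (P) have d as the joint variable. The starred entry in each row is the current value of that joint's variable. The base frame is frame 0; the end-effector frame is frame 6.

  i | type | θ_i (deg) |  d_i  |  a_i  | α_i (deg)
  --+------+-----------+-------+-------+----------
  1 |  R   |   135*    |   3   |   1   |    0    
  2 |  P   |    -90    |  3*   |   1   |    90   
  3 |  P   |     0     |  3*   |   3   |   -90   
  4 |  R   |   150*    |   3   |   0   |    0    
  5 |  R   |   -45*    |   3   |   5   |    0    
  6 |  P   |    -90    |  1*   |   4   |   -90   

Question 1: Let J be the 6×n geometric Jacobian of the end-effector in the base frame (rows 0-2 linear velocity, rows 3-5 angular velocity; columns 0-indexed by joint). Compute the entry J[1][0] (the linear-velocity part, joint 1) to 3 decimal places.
1.913

axis z_0 = ẑ; lever o_n−o_0 = (1.9125,7.3783,13.0000)
cross product → J_v[:, 0] = (-7.3783,1.9125,0.0000)
J_ω[:, 0] = z_0
entry J[1][0] = 1.9125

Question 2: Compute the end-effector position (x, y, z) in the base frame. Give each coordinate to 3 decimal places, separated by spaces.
1.913 7.378 13.000

after link 1: o_1 = (-0.7071, 0.7071, 3.0000)
after link 2: o_2 = (0.0000, 1.4142, 6.0000)
after link 3: o_3 = (4.2426, 1.4142, 6.0000)
after link 4: o_4 = (4.2426, 1.4142, 9.0000)
after link 5: o_5 = (-0.0875, 3.9142, 12.0000)
after link 6: o_6 = (1.9125, 7.3783, 13.0000)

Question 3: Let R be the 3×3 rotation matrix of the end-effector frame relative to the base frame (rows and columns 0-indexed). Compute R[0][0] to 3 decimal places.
0.500

End-effector x-axis (col 0 of R) = (0.5000,0.8660,0.0000)
R[0][0] = 0.5000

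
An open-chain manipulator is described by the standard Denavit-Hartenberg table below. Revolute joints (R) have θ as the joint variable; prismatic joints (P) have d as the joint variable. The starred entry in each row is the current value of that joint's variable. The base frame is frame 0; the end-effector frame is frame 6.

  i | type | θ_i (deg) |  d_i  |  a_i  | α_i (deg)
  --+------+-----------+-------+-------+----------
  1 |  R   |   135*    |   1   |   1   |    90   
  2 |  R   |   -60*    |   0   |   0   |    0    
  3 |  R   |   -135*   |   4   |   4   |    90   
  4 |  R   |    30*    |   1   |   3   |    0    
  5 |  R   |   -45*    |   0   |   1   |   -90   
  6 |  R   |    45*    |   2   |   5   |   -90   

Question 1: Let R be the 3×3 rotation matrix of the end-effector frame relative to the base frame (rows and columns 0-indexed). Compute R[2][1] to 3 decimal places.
End-effector y-axis (col 1 of R) = (-0.8598,-0.5062,-0.0670)
R[2][1] = -0.0670

-0.067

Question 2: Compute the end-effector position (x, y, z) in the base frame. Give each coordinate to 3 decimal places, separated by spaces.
12.034 -3.184 1.526

after link 1: o_1 = (-0.7071, 0.7071, 1.0000)
after link 2: o_2 = (-0.7071, 0.7071, 1.0000)
after link 3: o_3 = (4.8534, 0.8035, 2.0353)
after link 4: o_4 = (7.5055, 0.2726, 3.6736)
after link 5: o_5 = (7.9823, -0.5701, 3.9236)
after link 6: o_6 = (12.0344, -3.1843, 1.5264)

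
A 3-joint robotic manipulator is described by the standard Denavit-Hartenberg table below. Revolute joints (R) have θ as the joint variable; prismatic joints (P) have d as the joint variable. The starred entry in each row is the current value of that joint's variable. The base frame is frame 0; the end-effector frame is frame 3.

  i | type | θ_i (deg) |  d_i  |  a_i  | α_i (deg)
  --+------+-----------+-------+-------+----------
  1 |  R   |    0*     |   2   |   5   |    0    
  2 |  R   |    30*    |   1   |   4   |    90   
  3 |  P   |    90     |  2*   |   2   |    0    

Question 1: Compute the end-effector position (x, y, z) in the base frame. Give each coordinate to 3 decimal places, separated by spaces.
9.464 0.268 5.000

after link 1: o_1 = (5.0000, 0.0000, 2.0000)
after link 2: o_2 = (8.4641, 2.0000, 3.0000)
after link 3: o_3 = (9.4641, 0.2679, 5.0000)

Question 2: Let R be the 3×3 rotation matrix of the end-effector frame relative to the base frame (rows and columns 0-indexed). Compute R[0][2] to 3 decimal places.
0.500

End-effector z-axis (col 2 of R) = (0.5000,-0.8660,0.0000)
R[0][2] = 0.5000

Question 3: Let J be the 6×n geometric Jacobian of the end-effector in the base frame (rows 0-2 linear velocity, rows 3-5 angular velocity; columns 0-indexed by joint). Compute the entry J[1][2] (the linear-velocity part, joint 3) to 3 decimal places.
-0.866

prismatic axis z_2 = (0.5000,-0.8660,0.0000)
J_v[:, 2] = z_2; J_ω[:, 2] = (0,0,0)
entry J[1][2] = -0.8660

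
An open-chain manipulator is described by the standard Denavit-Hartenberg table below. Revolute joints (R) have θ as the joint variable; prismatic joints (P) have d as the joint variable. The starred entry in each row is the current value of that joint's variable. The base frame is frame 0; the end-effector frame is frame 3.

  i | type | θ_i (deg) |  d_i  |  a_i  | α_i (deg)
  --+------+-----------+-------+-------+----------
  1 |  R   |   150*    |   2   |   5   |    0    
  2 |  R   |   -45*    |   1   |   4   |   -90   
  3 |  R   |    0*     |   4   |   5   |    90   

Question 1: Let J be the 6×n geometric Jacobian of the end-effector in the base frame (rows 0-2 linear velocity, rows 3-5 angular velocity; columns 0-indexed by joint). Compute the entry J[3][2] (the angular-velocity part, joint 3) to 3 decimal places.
axis z_2 = (-0.9659,-0.2588,0.0000); lever o_n−o_2 = (-5.1578,3.7944,0.0000)
cross product → J_v[:, 2] = (-0.0000,0.0000,-5.0000)
J_ω[:, 2] = z_2
entry J[3][2] = -0.9659

-0.966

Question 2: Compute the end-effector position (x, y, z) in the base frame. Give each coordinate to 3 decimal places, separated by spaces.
after link 1: o_1 = (-4.3301, 2.5000, 2.0000)
after link 2: o_2 = (-5.3654, 6.3637, 3.0000)
after link 3: o_3 = (-10.5232, 10.1581, 3.0000)

-10.523 10.158 3.000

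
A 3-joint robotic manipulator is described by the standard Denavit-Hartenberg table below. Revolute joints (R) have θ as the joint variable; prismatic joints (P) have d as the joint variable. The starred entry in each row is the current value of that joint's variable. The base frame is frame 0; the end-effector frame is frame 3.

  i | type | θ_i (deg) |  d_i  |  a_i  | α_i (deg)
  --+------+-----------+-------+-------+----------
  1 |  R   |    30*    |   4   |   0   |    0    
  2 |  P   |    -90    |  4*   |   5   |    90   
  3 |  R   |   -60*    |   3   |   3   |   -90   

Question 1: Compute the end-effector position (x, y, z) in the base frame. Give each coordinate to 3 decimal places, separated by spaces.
0.652 -7.129 5.402

after link 1: o_1 = (0.0000, 0.0000, 4.0000)
after link 2: o_2 = (2.5000, -4.3301, 8.0000)
after link 3: o_3 = (0.6519, -7.1292, 5.4019)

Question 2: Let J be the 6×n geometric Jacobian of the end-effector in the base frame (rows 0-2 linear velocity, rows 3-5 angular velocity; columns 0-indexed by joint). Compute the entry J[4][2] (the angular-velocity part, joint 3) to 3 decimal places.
axis z_2 = (-0.8660,-0.5000,0.0000); lever o_n−o_2 = (-1.8481,-2.7990,-2.5981)
cross product → J_v[:, 2] = (1.2990,-2.2500,1.5000)
J_ω[:, 2] = z_2
entry J[4][2] = -0.5000

-0.500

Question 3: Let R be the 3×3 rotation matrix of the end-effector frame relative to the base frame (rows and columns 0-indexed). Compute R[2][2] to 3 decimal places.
End-effector z-axis (col 2 of R) = (0.4330,-0.7500,0.5000)
R[2][2] = 0.5000

0.500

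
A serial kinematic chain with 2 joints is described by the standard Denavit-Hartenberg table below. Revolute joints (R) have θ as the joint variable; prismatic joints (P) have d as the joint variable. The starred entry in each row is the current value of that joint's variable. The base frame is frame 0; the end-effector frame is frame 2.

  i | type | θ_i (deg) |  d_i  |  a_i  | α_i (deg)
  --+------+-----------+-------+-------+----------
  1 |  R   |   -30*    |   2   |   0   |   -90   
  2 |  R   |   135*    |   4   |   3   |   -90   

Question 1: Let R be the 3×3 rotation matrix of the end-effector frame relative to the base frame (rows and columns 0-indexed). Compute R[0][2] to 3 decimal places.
End-effector z-axis (col 2 of R) = (-0.6124,0.3536,0.7071)
R[0][2] = -0.6124

-0.612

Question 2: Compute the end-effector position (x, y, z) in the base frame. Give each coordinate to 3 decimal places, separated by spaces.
0.163 4.525 -0.121

after link 1: o_1 = (0.0000, 0.0000, 2.0000)
after link 2: o_2 = (0.1629, 4.5248, -0.1213)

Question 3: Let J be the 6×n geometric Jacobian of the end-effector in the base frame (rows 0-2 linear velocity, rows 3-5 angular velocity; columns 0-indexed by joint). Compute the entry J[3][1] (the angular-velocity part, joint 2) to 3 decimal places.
0.500

axis z_1 = (0.5000,0.8660,0.0000); lever o_n−o_1 = (0.1629,4.5248,-2.1213)
cross product → J_v[:, 1] = (-1.8371,1.0607,2.1213)
J_ω[:, 1] = z_1
entry J[3][1] = 0.5000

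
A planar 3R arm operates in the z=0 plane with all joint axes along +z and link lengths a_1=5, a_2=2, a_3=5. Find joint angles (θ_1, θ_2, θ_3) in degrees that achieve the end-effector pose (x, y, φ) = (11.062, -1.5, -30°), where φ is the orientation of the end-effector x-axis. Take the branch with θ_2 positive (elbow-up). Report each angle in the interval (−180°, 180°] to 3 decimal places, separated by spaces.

-0.004 30.014 -60.010

wrist centre = target − a_3·(cos φ, sin φ) = (6.7319, 1.0000)
cos θ_2 = (46.3181−5²−2²)/(2·5·2) = 0.8659; θ_2 = 30.0137° (elbow-up)
β = atan2(1.0000,6.7319) = 8.4493°; ψ = atan2(1.0004,6.7318) = 8.4529°
θ_1 = β − ψ = -0.0035°
θ_3 = φ − θ_1 − θ_2 = -60.0102° (wrapped to (-180°,180°])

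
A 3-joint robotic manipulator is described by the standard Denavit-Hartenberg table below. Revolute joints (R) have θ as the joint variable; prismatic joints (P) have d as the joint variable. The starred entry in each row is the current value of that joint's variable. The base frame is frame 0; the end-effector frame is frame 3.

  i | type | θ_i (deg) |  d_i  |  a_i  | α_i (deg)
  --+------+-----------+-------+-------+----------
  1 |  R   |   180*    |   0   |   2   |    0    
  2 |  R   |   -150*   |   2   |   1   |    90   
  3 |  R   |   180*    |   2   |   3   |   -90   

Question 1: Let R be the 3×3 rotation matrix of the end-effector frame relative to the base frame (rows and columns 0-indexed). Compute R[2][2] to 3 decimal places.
End-effector z-axis (col 2 of R) = (-0.0000,-0.0000,-1.0000)
R[2][2] = -1.0000

-1.000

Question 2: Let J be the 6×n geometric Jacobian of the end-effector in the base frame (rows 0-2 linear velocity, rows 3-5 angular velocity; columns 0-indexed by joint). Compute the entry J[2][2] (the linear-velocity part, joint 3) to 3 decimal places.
axis z_2 = (0.5000,-0.8660,0.0000); lever o_n−o_2 = (-1.5981,-3.2321,0.0000)
cross product → J_v[:, 2] = (-0.0000,-0.0000,-3.0000)
J_ω[:, 2] = z_2
entry J[2][2] = -3.0000

-3.000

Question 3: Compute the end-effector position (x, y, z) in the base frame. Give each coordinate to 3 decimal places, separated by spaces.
after link 1: o_1 = (-2.0000, 0.0000, 0.0000)
after link 2: o_2 = (-1.1340, 0.5000, 2.0000)
after link 3: o_3 = (-2.7321, -2.7321, 2.0000)

-2.732 -2.732 2.000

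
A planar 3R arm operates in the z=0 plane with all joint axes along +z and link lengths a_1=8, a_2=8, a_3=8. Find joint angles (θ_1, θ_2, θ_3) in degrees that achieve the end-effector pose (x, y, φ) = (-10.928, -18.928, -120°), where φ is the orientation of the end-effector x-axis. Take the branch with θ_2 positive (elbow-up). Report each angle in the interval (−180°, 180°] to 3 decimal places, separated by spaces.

wrist centre = target − a_3·(cos φ, sin φ) = (-6.9280, -11.9998)
cos θ_2 = (191.9923−8²−8²)/(2·8·8) = 0.4999; θ_2 = 60.0040° (elbow-up)
β = atan2(-11.9998,-6.9280) = -119.9997°; ψ = atan2(6.9285,11.9995) = 30.0020°
θ_1 = β − ψ = -150.0017°
θ_3 = φ − θ_1 − θ_2 = -30.0023° (wrapped to (-180°,180°])

-150.002 60.004 -30.002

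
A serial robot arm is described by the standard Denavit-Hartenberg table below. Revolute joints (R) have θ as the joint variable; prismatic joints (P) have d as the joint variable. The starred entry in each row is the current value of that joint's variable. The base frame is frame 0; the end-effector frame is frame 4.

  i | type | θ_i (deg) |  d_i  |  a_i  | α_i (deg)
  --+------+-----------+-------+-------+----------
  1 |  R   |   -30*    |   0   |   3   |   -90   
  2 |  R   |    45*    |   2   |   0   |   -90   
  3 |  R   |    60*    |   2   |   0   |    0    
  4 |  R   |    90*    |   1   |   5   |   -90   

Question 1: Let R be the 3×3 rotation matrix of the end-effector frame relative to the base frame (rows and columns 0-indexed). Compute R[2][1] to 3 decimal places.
0.707

End-effector y-axis (col 1 of R) = (0.6124,-0.3536,0.7071)
R[2][1] = 0.7071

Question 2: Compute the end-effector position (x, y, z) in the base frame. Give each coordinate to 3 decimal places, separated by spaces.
after link 1: o_1 = (2.5981, -1.5000, 0.0000)
after link 2: o_2 = (3.5981, 0.2321, 0.0000)
after link 3: o_3 = (2.3733, 0.9392, -1.4142)
after link 4: o_4 = (-2.1407, 0.6586, 0.9405)

-2.141 0.659 0.941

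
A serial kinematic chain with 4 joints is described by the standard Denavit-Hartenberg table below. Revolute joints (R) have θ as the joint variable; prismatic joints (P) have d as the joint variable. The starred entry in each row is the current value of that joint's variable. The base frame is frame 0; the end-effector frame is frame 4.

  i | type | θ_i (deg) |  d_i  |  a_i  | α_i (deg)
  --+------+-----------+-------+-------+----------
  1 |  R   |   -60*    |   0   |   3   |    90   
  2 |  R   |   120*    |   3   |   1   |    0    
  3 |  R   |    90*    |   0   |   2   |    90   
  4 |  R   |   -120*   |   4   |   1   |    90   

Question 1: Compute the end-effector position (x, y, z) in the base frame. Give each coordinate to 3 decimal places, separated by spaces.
-2.248 -0.375 3.580

after link 1: o_1 = (1.5000, -2.5981, 0.0000)
after link 2: o_2 = (-1.3481, -3.6651, 0.8660)
after link 3: o_3 = (-2.2141, -2.1651, -0.1340)
after link 4: o_4 = (-2.2476, -0.3750, 3.5801)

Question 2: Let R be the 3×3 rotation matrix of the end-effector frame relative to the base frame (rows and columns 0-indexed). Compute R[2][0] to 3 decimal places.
0.250

End-effector x-axis (col 0 of R) = (0.9665,0.0580,0.2500)
R[2][0] = 0.2500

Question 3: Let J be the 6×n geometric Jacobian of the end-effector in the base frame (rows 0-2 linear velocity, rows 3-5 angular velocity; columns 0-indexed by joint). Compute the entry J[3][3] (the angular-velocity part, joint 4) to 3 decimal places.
-0.250

axis z_3 = (-0.2500,0.4330,0.8660); lever o_n−o_3 = (-0.0335,1.7901,3.7141)
cross product → J_v[:, 3] = (0.0580,0.8995,-0.4330)
J_ω[:, 3] = z_3
entry J[3][3] = -0.2500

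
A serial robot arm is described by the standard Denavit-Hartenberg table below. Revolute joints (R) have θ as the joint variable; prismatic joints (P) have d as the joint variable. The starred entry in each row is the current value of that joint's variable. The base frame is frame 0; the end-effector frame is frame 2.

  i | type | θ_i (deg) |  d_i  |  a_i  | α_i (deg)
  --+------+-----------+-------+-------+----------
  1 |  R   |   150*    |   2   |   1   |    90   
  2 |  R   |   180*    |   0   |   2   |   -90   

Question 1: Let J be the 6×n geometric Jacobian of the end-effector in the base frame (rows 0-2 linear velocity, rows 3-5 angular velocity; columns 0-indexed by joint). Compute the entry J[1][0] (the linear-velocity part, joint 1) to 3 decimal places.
0.866

axis z_0 = ẑ; lever o_n−o_0 = (0.8660,-0.5000,2.0000)
cross product → J_v[:, 0] = (0.5000,0.8660,-0.0000)
J_ω[:, 0] = z_0
entry J[1][0] = 0.8660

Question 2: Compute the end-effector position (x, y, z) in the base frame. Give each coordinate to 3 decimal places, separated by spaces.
after link 1: o_1 = (-0.8660, 0.5000, 2.0000)
after link 2: o_2 = (0.8660, -0.5000, 2.0000)

0.866 -0.500 2.000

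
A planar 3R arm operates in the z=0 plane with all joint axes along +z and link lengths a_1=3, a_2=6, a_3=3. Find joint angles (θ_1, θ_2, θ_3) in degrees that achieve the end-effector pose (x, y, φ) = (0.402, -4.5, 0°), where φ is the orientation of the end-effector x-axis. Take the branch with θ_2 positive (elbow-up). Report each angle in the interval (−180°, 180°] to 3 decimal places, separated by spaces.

150.000 120.001 89.999

wrist centre = target − a_3·(cos φ, sin φ) = (-2.5980, -4.5000)
cos θ_2 = (26.9996−3²−6²)/(2·3·6) = -0.5000; θ_2 = 120.0007° (elbow-up)
β = atan2(-4.5000,-2.5980) = -119.9993°; ψ = atan2(5.1961,-0.0001) = 90.0007°
θ_1 = β − ψ = -210.0000°
θ_3 = φ − θ_1 − θ_2 = 89.9993° (wrapped to (-180°,180°])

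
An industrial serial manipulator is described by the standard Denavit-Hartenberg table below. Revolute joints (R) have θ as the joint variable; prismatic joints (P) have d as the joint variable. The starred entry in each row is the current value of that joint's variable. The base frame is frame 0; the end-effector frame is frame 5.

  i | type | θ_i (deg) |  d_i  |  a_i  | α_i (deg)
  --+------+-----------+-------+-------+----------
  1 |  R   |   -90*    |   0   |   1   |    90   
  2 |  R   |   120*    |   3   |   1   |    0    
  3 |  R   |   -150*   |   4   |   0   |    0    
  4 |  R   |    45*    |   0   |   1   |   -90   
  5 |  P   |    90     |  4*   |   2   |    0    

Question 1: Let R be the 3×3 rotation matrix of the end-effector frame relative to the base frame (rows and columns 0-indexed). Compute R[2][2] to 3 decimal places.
0.966

End-effector z-axis (col 2 of R) = (-0.0000,0.2588,0.9659)
R[2][2] = 0.9659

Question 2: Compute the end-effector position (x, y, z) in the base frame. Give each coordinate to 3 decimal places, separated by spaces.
-5.000 -0.431 4.989

after link 1: o_1 = (0.0000, -1.0000, 0.0000)
after link 2: o_2 = (-3.0000, -0.5000, 0.8660)
after link 3: o_3 = (-7.0000, -0.5000, 0.8660)
after link 4: o_4 = (-7.0000, -1.4659, 1.1248)
after link 5: o_5 = (-5.0000, -0.4306, 4.9885)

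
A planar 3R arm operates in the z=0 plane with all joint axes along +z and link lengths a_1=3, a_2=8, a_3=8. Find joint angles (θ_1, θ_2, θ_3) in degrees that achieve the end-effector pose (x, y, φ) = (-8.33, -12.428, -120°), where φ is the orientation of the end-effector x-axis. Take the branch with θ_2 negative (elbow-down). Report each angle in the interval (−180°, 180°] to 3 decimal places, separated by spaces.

wrist centre = target − a_3·(cos φ, sin φ) = (-4.3300, -5.4998)
cos θ_2 = (48.9967−3²−8²)/(2·3·8) = -0.5001; θ_2 = -120.0046° (elbow-down)
β = atan2(-5.4998,-4.3300) = -128.2134°; ψ = atan2(-6.9279,-1.0006) = -98.2181°
θ_1 = β − ψ = -29.9953°
θ_3 = φ − θ_1 − θ_2 = 29.9999° (wrapped to (-180°,180°])

-29.995 -120.005 30.000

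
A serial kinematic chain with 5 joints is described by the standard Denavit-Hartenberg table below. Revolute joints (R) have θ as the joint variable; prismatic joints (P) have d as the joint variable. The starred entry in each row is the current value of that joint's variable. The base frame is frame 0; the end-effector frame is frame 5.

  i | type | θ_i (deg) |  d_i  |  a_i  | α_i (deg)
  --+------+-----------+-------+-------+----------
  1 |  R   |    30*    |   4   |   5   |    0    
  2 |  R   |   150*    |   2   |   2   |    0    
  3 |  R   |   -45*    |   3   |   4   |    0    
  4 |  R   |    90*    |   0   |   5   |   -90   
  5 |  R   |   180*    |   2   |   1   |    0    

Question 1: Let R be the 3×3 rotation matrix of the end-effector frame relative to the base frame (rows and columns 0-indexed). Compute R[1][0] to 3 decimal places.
End-effector x-axis (col 0 of R) = (0.7071,0.7071,-0.0000)
R[1][0] = 0.7071

0.707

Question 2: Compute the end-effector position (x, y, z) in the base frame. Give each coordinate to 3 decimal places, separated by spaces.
-1.913 1.086 9.000

after link 1: o_1 = (4.3301, 2.5000, 4.0000)
after link 2: o_2 = (2.3301, 2.5000, 6.0000)
after link 3: o_3 = (-0.4983, 5.3284, 9.0000)
after link 4: o_4 = (-4.0338, 1.7929, 9.0000)
after link 5: o_5 = (-1.9125, 1.0858, 9.0000)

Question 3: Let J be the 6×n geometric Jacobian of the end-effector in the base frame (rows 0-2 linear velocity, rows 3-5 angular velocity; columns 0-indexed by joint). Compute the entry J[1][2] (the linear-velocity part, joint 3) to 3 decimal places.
-4.243

axis z_2 = (0.0000,0.0000,1.0000); lever o_n−o_2 = (-4.2426,-1.4142,3.0000)
cross product → J_v[:, 2] = (1.4142,-4.2426,0.0000)
J_ω[:, 2] = z_2
entry J[1][2] = -4.2426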